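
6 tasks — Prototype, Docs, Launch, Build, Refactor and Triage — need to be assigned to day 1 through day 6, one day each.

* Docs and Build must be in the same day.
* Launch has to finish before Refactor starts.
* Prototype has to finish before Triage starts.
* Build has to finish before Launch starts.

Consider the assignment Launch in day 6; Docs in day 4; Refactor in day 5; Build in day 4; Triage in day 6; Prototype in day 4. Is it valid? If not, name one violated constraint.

Build has to finish before Launch starts — holds.
Prototype has to finish before Triage starts — holds.
Launch has to finish before Refactor starts — violated.
Docs and Build must be in the same day — holds.

No — it violates: Launch has to finish before Refactor starts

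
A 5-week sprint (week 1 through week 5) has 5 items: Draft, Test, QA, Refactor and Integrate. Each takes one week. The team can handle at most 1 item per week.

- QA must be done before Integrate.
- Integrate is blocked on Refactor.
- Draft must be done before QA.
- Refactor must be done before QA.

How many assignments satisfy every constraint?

Splitting on Draft: it can be week 1 (4), week 2 (4), week 3 (2). Listing each branch's schedules as (Test, QA, Refactor, Integrate) by week number:
Draft=week 1: (2,4,3,5) (3,4,2,5) (4,3,2,5) (5,3,2,4) — 4.
Draft=week 2: (1,4,3,5) (3,4,1,5) (4,3,1,5) (5,3,1,4) — 4.
Draft=week 3: (1,4,2,5) (2,4,1,5) — 2.
Summing: 4 + 4 + 2 = 10.

10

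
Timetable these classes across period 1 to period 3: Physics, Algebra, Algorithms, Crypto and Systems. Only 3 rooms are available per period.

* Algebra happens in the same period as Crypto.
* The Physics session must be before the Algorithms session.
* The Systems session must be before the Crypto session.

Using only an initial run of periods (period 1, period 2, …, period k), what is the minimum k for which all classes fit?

The precedence chain requires at least 2 distinct periods.
With at most 3 per period and 5 classes, at least 2 periods are needed.
2 works (last occupied period: period 2): for example Crypto in period 2, Algorithms in period 2, Physics in period 1, Algebra in period 2, Systems in period 1.

2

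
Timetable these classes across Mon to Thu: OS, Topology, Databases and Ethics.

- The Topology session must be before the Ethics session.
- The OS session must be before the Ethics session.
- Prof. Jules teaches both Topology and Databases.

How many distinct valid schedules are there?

42

Splitting on OS: it can be Mon (18), Tue (15), Wed (9). Listing each branch's schedules as (Topology, Databases, Ethics):
OS=Mon: (Mon,Tue,Tue) (Mon,Tue,Wed) (Mon,Tue,Thu) (Mon,Wed,Tue) (Mon,Wed,Wed) (Mon,Wed,Thu) (Mon,Thu,Tue) (Mon,Thu,Wed) (Mon,Thu,Thu) (Tue,Mon,Wed) (Tue,Mon,Thu) (Tue,Wed,Wed) (Tue,Wed,Thu) (Tue,Thu,Wed) (Tue,Thu,Thu) (Wed,Mon,Thu) (Wed,Tue,Thu) (Wed,Thu,Thu) — 18.
OS=Tue: (Mon,Tue,Wed) (Mon,Tue,Thu) (Mon,Wed,Wed) (Mon,Wed,Thu) (Mon,Thu,Wed) (Mon,Thu,Thu) (Tue,Mon,Wed) (Tue,Mon,Thu) (Tue,Wed,Wed) (Tue,Wed,Thu) (Tue,Thu,Wed) (Tue,Thu,Thu) (Wed,Mon,Thu) (Wed,Tue,Thu) (Wed,Thu,Thu) — 15.
OS=Wed: (Mon,Tue,Thu) (Mon,Wed,Thu) (Mon,Thu,Thu) (Tue,Mon,Thu) (Tue,Wed,Thu) (Tue,Thu,Thu) (Wed,Mon,Thu) (Wed,Tue,Thu) (Wed,Thu,Thu) — 9.
Summing: 18 + 15 + 9 = 42.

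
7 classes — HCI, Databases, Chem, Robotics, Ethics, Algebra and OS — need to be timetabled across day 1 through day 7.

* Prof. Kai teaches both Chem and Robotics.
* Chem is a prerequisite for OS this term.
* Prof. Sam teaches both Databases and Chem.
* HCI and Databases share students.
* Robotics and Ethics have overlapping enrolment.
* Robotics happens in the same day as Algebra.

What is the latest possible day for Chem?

day 6

Downstream work caps Chem at day 6.
Chem at day 6 is achievable: Chem -> day 6; Ethics -> day 2; HCI -> day 1; Algebra -> day 1; Robotics -> day 1; OS -> day 7; Databases -> day 2.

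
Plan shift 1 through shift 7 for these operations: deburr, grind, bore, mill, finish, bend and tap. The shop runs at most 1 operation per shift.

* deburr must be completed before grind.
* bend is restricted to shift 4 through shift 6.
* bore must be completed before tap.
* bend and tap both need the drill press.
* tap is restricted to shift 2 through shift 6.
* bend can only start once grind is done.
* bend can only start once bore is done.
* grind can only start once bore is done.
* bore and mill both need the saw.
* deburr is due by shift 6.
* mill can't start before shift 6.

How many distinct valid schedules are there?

Splitting on deburr: it can be shift 1 (18), shift 2 (18), shift 3 (10), shift 4 (3). Listing each branch's schedules as (grind, bore, mill, finish, bend, tap) by shift number:
deburr=shift 1: (3,2,6,7,4,5) (3,2,6,7,5,4) (3,2,7,4,5,6) (3,2,7,4,6,5) (3,2,7,5,4,6) (3,2,7,5,6,4) (3,2,7,6,4,5) (3,2,7,6,5,4) (4,2,6,7,5,3) (4,2,7,3,5,6) (4,2,7,3,6,5) (4,2,7,5,6,3) (4,2,7,6,5,3) (4,3,7,2,5,6) (4,3,7,2,6,5) (5,2,7,3,6,4) (5,2,7,4,6,3) (5,3,7,2,6,4) — 18.
deburr=shift 2: (3,1,6,7,4,5) (3,1,6,7,5,4) (3,1,7,4,5,6) (3,1,7,4,6,5) (3,1,7,5,4,6) (3,1,7,5,6,4) (3,1,7,6,4,5) (3,1,7,6,5,4) (4,1,6,7,5,3) (4,1,7,3,5,6) (4,1,7,3,6,5) (4,1,7,5,6,3) (4,1,7,6,5,3) (4,3,7,1,5,6) (4,3,7,1,6,5) (5,1,7,3,6,4) (5,1,7,4,6,3) (5,3,7,1,6,4) — 18.
deburr=shift 3: (4,1,6,7,5,2) (4,1,7,2,5,6) (4,1,7,2,6,5) (4,1,7,5,6,2) (4,1,7,6,5,2) (4,2,7,1,5,6) (4,2,7,1,6,5) (5,1,7,2,6,4) (5,1,7,4,6,2) (5,2,7,1,6,4) — 10.
deburr=shift 4: (5,1,7,2,6,3) (5,1,7,3,6,2) (5,2,7,1,6,3) — 3.
Summing: 18 + 18 + 10 + 3 = 49.

49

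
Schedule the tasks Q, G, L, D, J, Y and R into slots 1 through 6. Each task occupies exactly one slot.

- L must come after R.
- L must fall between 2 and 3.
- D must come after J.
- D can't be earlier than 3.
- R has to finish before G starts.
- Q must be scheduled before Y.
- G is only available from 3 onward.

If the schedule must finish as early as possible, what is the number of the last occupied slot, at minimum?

The precedence chain requires at least 2 distinct slots.
G can't be placed before 3, so the schedule must run through at least slot 3.
3 works (last occupied slot: 3): for example D=3; R=1; G=3; Y=2; J=1; L=2; Q=1.

3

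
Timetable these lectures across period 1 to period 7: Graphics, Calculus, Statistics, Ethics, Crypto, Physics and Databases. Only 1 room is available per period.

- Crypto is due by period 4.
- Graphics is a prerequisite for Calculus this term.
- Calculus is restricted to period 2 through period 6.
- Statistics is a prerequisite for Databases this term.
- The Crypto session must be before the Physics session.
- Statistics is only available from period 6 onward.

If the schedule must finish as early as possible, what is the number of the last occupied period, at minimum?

The precedence chain requires at least 2 distinct periods.
With at most 1 per period and 7 lectures, at least 7 periods are needed.
Propagating the time windows through the other constraints, Databases can't land before period 7, so the schedule must run through at least period 7.
7 works (last occupied period: period 7): for example Databases -> period 7; Calculus -> period 3; Ethics -> period 5; Crypto -> period 1; Physics -> period 4; Statistics -> period 6; Graphics -> period 2.

7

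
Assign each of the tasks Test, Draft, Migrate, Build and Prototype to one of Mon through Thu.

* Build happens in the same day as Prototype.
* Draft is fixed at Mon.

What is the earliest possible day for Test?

Mon

Test at Mon is achievable: Build=Mon; Migrate=Mon; Prototype=Mon; Test=Mon; Draft=Mon.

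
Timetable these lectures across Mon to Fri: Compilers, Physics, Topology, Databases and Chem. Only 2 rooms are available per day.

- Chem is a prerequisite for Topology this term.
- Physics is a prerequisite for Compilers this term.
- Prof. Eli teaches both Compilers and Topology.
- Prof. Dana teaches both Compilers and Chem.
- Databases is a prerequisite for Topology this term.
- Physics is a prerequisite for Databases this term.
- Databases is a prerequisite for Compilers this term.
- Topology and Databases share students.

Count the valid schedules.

Splitting on Compilers: it can be Wed (5), Thu (11), Fri (11). Listing each branch's schedules as (Physics, Topology, Databases, Chem):
Compilers=Wed: (Mon,Thu,Tue,Mon) (Mon,Thu,Tue,Tue) (Mon,Fri,Tue,Mon) (Mon,Fri,Tue,Tue) (Mon,Fri,Tue,Thu) — 5.
Compilers=Thu: (Mon,Wed,Tue,Mon) (Mon,Wed,Tue,Tue) (Mon,Fri,Tue,Mon) (Mon,Fri,Tue,Tue) (Mon,Fri,Tue,Wed) (Mon,Fri,Wed,Mon) (Mon,Fri,Wed,Tue) (Mon,Fri,Wed,Wed) (Tue,Fri,Wed,Mon) (Tue,Fri,Wed,Tue) (Tue,Fri,Wed,Wed) — 11.
Compilers=Fri: (Mon,Wed,Tue,Mon) (Mon,Wed,Tue,Tue) (Mon,Thu,Tue,Mon) (Mon,Thu,Tue,Tue) (Mon,Thu,Tue,Wed) (Mon,Thu,Wed,Mon) (Mon,Thu,Wed,Tue) (Mon,Thu,Wed,Wed) (Tue,Thu,Wed,Mon) (Tue,Thu,Wed,Tue) (Tue,Thu,Wed,Wed) — 11.
Summing: 5 + 11 + 11 = 27.

27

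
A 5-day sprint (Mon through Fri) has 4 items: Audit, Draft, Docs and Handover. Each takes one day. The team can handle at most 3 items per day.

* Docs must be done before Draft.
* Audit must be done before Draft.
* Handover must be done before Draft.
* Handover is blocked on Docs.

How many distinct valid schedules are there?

35

Splitting on Audit: it can be Mon (10), Tue (10), Wed (9), Thu (6). Listing each branch's schedules as (Draft, Docs, Handover):
Audit=Mon: (Wed,Mon,Tue) (Thu,Mon,Tue) (Thu,Mon,Wed) (Thu,Tue,Wed) (Fri,Mon,Tue) (Fri,Mon,Wed) (Fri,Mon,Thu) (Fri,Tue,Wed) (Fri,Tue,Thu) (Fri,Wed,Thu) — 10.
Audit=Tue: (Wed,Mon,Tue) (Thu,Mon,Tue) (Thu,Mon,Wed) (Thu,Tue,Wed) (Fri,Mon,Tue) (Fri,Mon,Wed) (Fri,Mon,Thu) (Fri,Tue,Wed) (Fri,Tue,Thu) (Fri,Wed,Thu) — 10.
Audit=Wed: (Thu,Mon,Tue) (Thu,Mon,Wed) (Thu,Tue,Wed) (Fri,Mon,Tue) (Fri,Mon,Wed) (Fri,Mon,Thu) (Fri,Tue,Wed) (Fri,Tue,Thu) (Fri,Wed,Thu) — 9.
Audit=Thu: (Fri,Mon,Tue) (Fri,Mon,Wed) (Fri,Mon,Thu) (Fri,Tue,Wed) (Fri,Tue,Thu) (Fri,Wed,Thu) — 6.
Summing: 10 + 10 + 9 + 6 = 35.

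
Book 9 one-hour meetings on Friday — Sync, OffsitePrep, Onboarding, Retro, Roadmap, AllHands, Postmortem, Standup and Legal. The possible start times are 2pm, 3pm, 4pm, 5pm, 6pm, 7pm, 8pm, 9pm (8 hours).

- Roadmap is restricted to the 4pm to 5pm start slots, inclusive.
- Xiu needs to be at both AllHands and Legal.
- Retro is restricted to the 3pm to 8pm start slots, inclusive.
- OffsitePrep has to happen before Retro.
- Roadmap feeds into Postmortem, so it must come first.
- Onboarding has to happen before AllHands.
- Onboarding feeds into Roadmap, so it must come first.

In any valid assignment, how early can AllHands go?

Precedence pushes AllHands to at least 3pm.
AllHands at 3pm is achievable: Onboarding in 2pm; AllHands in 3pm; Retro in 3pm; Postmortem in 5pm; Sync in 2pm; Standup in 2pm; Roadmap in 4pm; OffsitePrep in 2pm; Legal in 2pm.

3pm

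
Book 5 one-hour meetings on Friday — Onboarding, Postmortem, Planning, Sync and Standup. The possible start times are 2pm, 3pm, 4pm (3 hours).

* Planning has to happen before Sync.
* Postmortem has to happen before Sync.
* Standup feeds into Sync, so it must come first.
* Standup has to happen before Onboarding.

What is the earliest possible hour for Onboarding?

Precedence pushes Onboarding to at least 3pm.
Onboarding at 3pm is achievable: Standup -> 2pm; Planning -> 2pm; Postmortem -> 2pm; Onboarding -> 3pm; Sync -> 3pm.

3pm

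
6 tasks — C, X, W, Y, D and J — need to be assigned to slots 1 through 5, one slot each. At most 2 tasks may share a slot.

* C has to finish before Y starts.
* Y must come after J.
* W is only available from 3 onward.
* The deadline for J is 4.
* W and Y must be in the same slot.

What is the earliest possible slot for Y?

Y must be in the same slot as W, which can't be before 3, so Y is at least 3.
Y at 3 is achievable: C=1; X=2; Y=3; W=3; J=1; D=2.

3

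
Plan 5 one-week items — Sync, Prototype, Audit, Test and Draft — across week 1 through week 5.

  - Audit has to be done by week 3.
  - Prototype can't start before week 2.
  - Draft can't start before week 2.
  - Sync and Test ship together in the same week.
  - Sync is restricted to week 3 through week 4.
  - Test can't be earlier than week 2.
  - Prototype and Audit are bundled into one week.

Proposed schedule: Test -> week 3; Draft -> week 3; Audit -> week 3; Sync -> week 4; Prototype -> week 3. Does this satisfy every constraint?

Draft can't start before week 2 — holds.
Prototype can't start before week 2 — holds.
Test can't be earlier than week 2 — holds.
Audit has to be done by week 3 — holds.
Sync is restricted to week 3 through week 4 — holds.
Prototype and Audit are bundled into one week — holds.
Sync and Test ship together in the same week — violated.

No. Sync and Test ship together in the same week is not satisfied.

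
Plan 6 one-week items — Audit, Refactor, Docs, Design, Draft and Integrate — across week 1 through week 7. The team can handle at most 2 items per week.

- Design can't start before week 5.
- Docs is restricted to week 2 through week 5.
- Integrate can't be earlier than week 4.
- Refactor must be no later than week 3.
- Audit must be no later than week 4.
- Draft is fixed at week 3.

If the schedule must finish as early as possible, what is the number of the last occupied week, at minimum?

week 5

With at most 2 per week and 6 work items, at least 3 weeks are needed.
Design can't be placed before week 5, so the schedule must run through at least week 5.
5 works (last occupied week: week 5): for example Refactor in week 1, Design in week 5, Draft in week 3, Docs in week 2, Audit in week 1, Integrate in week 4.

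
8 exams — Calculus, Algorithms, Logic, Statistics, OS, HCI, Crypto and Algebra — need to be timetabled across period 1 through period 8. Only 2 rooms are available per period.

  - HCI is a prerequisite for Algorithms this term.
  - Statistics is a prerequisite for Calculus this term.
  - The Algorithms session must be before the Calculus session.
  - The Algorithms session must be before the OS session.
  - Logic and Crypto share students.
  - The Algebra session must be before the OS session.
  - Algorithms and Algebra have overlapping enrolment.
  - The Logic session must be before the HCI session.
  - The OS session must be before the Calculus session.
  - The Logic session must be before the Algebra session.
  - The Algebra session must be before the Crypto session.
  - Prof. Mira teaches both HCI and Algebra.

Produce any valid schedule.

HCI=period 2; Crypto=period 5; Algorithms=period 3; Logic=period 1; Statistics=period 1; OS=period 5; Algebra=period 4; Calculus=period 6

Checking: Algorithms(period 3) before OS(period 5); Logic(period 1) before HCI(period 2); Statistics(period 1) before Calculus(period 6); OS(period 5) before Calculus(period 6); Algebra(period 4) before Crypto(period 5); Logic(period 1) before Algebra(period 4); Algebra(period 4) before OS(period 5); HCI(period 2) before Algorithms(period 3); Algorithms(period 3) before Calculus(period 6); Logic(period 1) != Crypto(period 5); Algorithms(period 3) != Algebra(period 4); HCI(period 2) != Algebra(period 4); max 2 per period (cap 2).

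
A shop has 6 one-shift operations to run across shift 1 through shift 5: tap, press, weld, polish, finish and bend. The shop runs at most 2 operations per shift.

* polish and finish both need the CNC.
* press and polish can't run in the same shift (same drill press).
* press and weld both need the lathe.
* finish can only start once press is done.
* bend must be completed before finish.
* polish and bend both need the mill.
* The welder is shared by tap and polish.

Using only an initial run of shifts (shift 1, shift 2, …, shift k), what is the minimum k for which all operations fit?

The precedence chain requires at least 2 distinct shifts.
With at most 2 per shift and 6 operations, at least 3 shifts are needed.
3 works (last occupied shift: shift 3): for example weld in shift 3, tap in shift 2, polish in shift 3, bend in shift 1, press in shift 1, finish in shift 2.

3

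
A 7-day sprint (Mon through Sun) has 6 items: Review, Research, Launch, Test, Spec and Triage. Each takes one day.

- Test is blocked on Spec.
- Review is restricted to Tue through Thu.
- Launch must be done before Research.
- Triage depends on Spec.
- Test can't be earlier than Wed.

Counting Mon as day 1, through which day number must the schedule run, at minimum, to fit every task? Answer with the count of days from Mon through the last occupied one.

The precedence chain requires at least 2 distinct days.
Test can't be placed before Wed — that is day 3 counting from Mon — so the schedule must run through at least 3 days.
3 works (last occupied day: Wed): for example Launch=Mon, Review=Tue, Research=Tue, Triage=Tue, Test=Wed, Spec=Mon.

3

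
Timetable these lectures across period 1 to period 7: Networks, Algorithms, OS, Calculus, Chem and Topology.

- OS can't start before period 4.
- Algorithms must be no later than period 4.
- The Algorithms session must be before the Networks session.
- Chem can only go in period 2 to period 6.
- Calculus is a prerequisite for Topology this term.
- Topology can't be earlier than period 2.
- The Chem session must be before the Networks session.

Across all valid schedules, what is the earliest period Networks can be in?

Precedence pushes Networks to at least period 3.
Networks at period 3 is achievable: Calculus in period 1, Algorithms in period 1, OS in period 4, Networks in period 3, Chem in period 2, Topology in period 2.

period 3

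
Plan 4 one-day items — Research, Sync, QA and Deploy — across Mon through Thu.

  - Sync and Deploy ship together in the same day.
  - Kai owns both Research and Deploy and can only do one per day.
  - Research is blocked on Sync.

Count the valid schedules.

Splitting on Research: it can be Tue (4), Wed (8), Thu (12). Listing each branch's schedules as (Sync, QA, Deploy):
Research=Tue: (Mon,Mon,Mon) (Mon,Tue,Mon) (Mon,Wed,Mon) (Mon,Thu,Mon) — 4.
Research=Wed: (Mon,Mon,Mon) (Mon,Tue,Mon) (Mon,Wed,Mon) (Mon,Thu,Mon) (Tue,Mon,Tue) (Tue,Tue,Tue) (Tue,Wed,Tue) (Tue,Thu,Tue) — 8.
Research=Thu: (Mon,Mon,Mon) (Mon,Tue,Mon) (Mon,Wed,Mon) (Mon,Thu,Mon) (Tue,Mon,Tue) (Tue,Tue,Tue) (Tue,Wed,Tue) (Tue,Thu,Tue) (Wed,Mon,Wed) (Wed,Tue,Wed) (Wed,Wed,Wed) (Wed,Thu,Wed) — 12.
Summing: 4 + 8 + 12 = 24.

24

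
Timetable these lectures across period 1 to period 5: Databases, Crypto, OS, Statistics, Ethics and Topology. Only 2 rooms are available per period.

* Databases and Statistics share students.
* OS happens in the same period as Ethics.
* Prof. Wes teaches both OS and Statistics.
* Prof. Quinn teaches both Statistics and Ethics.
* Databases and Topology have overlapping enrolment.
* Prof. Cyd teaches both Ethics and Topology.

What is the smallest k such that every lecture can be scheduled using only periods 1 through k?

With at most 2 per period and 6 lectures, at least 3 periods are needed.
3 works (last occupied period: period 3): for example OS=period 2; Statistics=period 3; Databases=period 1; Ethics=period 2; Topology=period 3; Crypto=period 1.

3 periods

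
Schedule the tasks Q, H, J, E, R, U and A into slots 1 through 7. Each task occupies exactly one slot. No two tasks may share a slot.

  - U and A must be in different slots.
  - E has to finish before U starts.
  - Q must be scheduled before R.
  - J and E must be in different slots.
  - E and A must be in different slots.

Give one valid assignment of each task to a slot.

J -> 6; H -> 5; R -> 3; A -> 7; Q -> 1; E -> 2; U -> 4

Checking: Q(1) before R(3); E(2) before U(4); U(4) != A(7); J(6) != E(2); E(2) != A(7); max 1 per slot (cap 1).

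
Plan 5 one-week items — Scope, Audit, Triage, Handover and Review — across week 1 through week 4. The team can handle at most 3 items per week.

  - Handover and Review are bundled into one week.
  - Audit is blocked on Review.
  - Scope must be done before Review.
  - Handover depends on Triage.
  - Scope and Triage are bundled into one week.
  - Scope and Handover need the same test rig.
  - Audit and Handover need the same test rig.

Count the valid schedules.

Enumerating: Review=week 2, Scope=week 1, Handover=week 2, Triage=week 1, Audit=week 3 | Audit -> week 4; Scope -> week 1; Handover -> week 2; Triage -> week 1; Review -> week 2 | Audit in week 4; Review in week 3; Handover in week 3; Scope in week 1; Triage in week 1 | Audit -> week 4, Scope -> week 2, Triage -> week 2, Review -> week 3, Handover -> week 3.

4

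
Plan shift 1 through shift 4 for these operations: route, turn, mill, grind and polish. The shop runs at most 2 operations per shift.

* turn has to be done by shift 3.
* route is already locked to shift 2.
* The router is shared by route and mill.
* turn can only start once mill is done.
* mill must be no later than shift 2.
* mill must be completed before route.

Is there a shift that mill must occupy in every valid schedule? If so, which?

mill's window is shift 1–shift 2.
route is fixed at shift 2, and mill can't share a shift with route.
So mill must be shift 1.

shift 1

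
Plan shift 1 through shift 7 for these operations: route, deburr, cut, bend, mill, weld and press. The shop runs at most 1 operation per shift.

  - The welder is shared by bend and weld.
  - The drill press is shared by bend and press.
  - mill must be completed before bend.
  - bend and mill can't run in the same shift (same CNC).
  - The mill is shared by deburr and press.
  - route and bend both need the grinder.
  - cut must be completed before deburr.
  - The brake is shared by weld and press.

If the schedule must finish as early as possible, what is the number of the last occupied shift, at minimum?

shift 7

The precedence chain requires at least 2 distinct shifts.
With at most 1 per shift and 7 operations, at least 7 shifts are needed.
7 works (last occupied shift: shift 7): for example weld -> shift 6; press -> shift 7; deburr -> shift 2; cut -> shift 1; bend -> shift 4; mill -> shift 3; route -> shift 5.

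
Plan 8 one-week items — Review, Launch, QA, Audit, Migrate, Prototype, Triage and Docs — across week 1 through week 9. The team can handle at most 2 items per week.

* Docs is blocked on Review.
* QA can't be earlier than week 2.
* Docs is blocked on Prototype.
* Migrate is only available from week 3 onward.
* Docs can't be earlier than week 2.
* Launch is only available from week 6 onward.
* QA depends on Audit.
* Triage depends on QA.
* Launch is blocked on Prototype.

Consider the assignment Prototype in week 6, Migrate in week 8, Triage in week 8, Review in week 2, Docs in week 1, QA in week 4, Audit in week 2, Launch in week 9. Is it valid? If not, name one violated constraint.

Docs is blocked on Review — violated.
Docs can't be earlier than week 2 — violated.
Migrate is only available from week 3 onward — holds.
Triage depends on QA — holds.
The team can handle at most 2 items per week — holds.
QA depends on Audit — holds.
Docs is blocked on Prototype — violated.
Launch is only available from week 6 onward — holds.
Launch is blocked on Prototype — holds.
QA can't be earlier than week 2 — holds.

Invalid. Docs can't be earlier than week 2.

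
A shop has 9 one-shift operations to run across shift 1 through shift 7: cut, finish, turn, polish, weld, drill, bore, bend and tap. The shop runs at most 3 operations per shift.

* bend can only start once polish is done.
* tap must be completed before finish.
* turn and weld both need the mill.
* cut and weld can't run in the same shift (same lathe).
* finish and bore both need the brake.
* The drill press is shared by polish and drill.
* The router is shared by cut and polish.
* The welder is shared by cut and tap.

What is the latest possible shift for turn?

shift 7

turn at shift 7 is achievable: finish -> shift 2, cut -> shift 2, bend -> shift 2, polish -> shift 1, drill -> shift 3, weld -> shift 1, turn -> shift 7, tap -> shift 1, bore -> shift 3.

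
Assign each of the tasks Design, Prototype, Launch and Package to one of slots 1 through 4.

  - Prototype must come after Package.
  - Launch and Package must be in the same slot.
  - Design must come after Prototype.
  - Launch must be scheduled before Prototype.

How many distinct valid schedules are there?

4

Enumerating: Package=1; Launch=1; Prototype=2; Design=3 | Prototype=2, Design=4, Launch=1, Package=1 | Prototype=3; Design=4; Package=1; Launch=1 | Package -> 2; Prototype -> 3; Design -> 4; Launch -> 2.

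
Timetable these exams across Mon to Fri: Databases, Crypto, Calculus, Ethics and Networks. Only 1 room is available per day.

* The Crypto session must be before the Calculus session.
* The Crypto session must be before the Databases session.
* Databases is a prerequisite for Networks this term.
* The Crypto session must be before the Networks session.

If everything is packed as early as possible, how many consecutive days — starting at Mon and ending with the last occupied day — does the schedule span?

The precedence chain requires at least 3 distinct days.
With at most 1 per day and 5 exams, at least 5 days are needed.
5 works (last occupied day: Fri): for example Calculus in Thu, Networks in Wed, Ethics in Fri, Databases in Tue, Crypto in Mon.

5 days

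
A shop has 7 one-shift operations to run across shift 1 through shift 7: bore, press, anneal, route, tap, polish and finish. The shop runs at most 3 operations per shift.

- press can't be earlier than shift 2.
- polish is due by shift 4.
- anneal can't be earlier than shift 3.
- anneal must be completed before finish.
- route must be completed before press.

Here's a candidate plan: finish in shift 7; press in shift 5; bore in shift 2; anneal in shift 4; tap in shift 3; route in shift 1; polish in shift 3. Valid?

anneal can't be earlier than shift 3 — holds.
polish is due by shift 4 — holds.
route must be completed before press — holds.
press can't be earlier than shift 2 — holds.
anneal must be completed before finish — holds.
The shop runs at most 3 operations per shift — holds.

Yes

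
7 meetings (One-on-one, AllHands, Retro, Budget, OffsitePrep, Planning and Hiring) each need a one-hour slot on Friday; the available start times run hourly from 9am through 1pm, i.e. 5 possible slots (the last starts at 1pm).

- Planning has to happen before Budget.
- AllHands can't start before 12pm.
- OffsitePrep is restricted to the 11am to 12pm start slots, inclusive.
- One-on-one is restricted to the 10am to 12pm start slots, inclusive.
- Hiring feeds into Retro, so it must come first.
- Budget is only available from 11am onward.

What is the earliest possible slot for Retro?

Precedence pushes Retro to at least 10am.
Retro at 10am is achievable: Budget=11am, Hiring=9am, OffsitePrep=11am, Retro=10am, Planning=9am, One-on-one=10am, AllHands=12pm.

10am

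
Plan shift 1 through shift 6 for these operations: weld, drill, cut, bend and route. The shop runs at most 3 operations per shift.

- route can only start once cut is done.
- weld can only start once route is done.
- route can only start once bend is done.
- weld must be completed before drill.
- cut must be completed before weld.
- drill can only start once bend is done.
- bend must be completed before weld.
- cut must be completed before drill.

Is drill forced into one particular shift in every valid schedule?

drill can be shift 4 (e.g. route -> shift 2, drill -> shift 4, bend -> shift 1, weld -> shift 3, cut -> shift 1) or shift 5 (e.g. route=shift 2, bend=shift 1, weld=shift 3, cut=shift 1, drill=shift 5).

No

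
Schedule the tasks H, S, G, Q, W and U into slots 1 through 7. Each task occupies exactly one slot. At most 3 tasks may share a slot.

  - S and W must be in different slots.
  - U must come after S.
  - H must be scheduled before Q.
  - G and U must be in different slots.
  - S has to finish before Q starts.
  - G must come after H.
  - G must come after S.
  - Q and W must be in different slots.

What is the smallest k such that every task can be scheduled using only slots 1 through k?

3 slots

The precedence chain requires at least 2 distinct slots.
With at most 3 per slot and 6 tasks, at least 2 slots are needed.
Could 2 slots be enough, i.e. nothing placed later than 2? No: G must come after H (at 1 or later) → {2}; S must come before G (at 2 or earlier) → {1}; U must come after S (at 1 or later) → {2}; U can't share with G (2) → nothing is left.
So 2 slots is not enough.
3 works (last occupied slot: 3): for example U -> 3, H -> 1, S -> 1, W -> 3, Q -> 2, G -> 2.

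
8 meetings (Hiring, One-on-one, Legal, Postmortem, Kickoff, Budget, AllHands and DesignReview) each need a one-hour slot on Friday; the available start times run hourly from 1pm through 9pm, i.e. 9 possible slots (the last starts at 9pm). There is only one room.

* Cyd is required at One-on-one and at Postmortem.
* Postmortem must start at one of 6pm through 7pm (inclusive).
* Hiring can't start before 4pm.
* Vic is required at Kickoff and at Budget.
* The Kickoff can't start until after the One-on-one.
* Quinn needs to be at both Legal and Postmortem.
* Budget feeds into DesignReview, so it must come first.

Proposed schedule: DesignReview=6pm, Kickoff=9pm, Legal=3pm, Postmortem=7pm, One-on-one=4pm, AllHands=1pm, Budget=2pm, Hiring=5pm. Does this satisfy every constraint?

Postmortem must start at one of 6pm through 7pm (inclusive) — holds.
The Kickoff can't start until after the One-on-one — holds.
Vic is required at Kickoff and at Budget — holds.
There is only one room — holds.
Budget feeds into DesignReview, so it must come first — holds.
Quinn needs to be at both Legal and Postmortem — holds.
Cyd is required at One-on-one and at Postmortem — holds.
Hiring can't start before 4pm — holds.

Yes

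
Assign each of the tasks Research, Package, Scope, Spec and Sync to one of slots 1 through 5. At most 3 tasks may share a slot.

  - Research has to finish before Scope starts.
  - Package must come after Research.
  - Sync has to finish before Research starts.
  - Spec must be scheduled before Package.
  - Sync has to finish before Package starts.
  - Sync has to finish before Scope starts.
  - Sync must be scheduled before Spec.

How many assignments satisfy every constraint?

Splitting on Research: it can be 2 (18), 3 (16), 4 (6). Listing each branch's schedules as (Package, Scope, Spec, Sync):
Research=2: (3,3,2,1) (3,4,2,1) (3,5,2,1) (4,3,2,1) (4,3,3,1) (4,4,2,1) (4,4,3,1) (4,5,2,1) (4,5,3,1) (5,3,2,1) (5,3,3,1) (5,3,4,1) (5,4,2,1) (5,4,3,1) (5,4,4,1) (5,5,2,1) (5,5,3,1) (5,5,4,1) — 18.
Research=3: (4,4,2,1) (4,4,3,1) (4,4,3,2) (4,5,2,1) (4,5,3,1) (4,5,3,2) (5,4,2,1) (5,4,3,1) (5,4,3,2) (5,4,4,1) (5,4,4,2) (5,5,2,1) (5,5,3,1) (5,5,3,2) (5,5,4,1) (5,5,4,2) — 16.
Research=4: (5,5,2,1) (5,5,3,1) (5,5,3,2) (5,5,4,1) (5,5,4,2) (5,5,4,3) — 6.
Summing: 18 + 16 + 6 = 40.

40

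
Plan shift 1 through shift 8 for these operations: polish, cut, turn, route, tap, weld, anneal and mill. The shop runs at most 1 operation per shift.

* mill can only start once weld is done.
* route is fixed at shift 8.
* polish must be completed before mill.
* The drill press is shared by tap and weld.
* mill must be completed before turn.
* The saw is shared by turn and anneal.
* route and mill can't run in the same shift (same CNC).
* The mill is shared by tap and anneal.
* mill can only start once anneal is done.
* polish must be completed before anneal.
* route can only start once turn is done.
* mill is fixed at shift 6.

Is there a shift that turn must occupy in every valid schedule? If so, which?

mill is fixed at shift 6 and must come before turn, so turn is at least shift 7.
route is fixed at shift 8 and must come after turn, so turn is at most shift 7.
So turn must be shift 7.

shift 7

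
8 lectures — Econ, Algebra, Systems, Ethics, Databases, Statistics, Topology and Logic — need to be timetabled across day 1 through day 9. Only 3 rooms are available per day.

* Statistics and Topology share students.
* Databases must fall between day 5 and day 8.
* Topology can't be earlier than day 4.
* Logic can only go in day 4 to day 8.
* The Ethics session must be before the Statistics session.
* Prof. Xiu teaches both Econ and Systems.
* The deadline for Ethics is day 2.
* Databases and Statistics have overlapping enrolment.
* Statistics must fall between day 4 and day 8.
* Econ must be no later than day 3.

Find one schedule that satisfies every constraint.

Ethics=day 1, Systems=day 2, Econ=day 1, Topology=day 5, Logic=day 4, Statistics=day 4, Algebra=day 1, Databases=day 5

Checking: Ethics(day 1) before Statistics(day 4); Econ(day 1) != Systems(day 2); Databases(day 5) != Statistics(day 4); Statistics(day 4) != Topology(day 5); Databases=day 5 in [day 5,day 8]; Logic=day 4 in [day 4,day 8]; Ethics=day 1 in [day 1,day 2]; Econ=day 1 in [day 1,day 3]; Topology=day 5 in [day 4,day 9]; Statistics=day 4 in [day 4,day 8]; max 3 per day (cap 3).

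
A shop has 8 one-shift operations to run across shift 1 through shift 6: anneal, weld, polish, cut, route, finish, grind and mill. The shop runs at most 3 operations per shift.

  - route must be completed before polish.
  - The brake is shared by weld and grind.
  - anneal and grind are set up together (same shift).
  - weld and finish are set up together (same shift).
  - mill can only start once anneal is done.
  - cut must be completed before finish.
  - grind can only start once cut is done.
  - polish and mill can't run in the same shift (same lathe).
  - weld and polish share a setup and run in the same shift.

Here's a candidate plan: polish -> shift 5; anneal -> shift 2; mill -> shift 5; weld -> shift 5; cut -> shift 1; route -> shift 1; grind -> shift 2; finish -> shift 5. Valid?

grind can only start once cut is done — holds.
The shop runs at most 3 operations per shift — violated.
cut must be completed before finish — holds.
anneal and grind are set up together (same shift) — holds.
weld and finish are set up together (same shift) — holds.
mill can only start once anneal is done — holds.
route must be completed before polish — holds.
weld and polish share a setup and run in the same shift — holds.
polish and mill can't run in the same shift (same lathe) — violated.
The brake is shared by weld and grind — holds.

Invalid. The shop runs at most 3 operations per shift.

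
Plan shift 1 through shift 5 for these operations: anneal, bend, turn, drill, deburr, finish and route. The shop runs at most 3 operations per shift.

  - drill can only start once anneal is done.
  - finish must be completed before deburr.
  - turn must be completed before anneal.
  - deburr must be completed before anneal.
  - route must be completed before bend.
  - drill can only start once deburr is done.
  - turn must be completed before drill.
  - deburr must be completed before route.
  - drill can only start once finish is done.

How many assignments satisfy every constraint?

27

Splitting on anneal: it can be shift 3 (12), shift 4 (15). Listing each branch's schedules as (bend, turn, drill, deburr, finish, route) by shift number:
anneal=shift 3: (4,1,4,2,1,3) (4,1,5,2,1,3) (4,2,4,2,1,3) (4,2,5,2,1,3) (5,1,4,2,1,3) (5,1,4,2,1,4) (5,1,5,2,1,3) (5,1,5,2,1,4) (5,2,4,2,1,3) (5,2,4,2,1,4) (5,2,5,2,1,3) (5,2,5,2,1,4) — 12.
anneal=shift 4: (4,1,5,2,1,3) (4,2,5,2,1,3) (4,3,5,2,1,3) (5,1,5,2,1,3) (5,1,5,2,1,4) (5,1,5,3,1,4) (5,1,5,3,2,4) (5,2,5,2,1,3) (5,2,5,2,1,4) (5,2,5,3,1,4) (5,2,5,3,2,4) (5,3,5,2,1,3) (5,3,5,2,1,4) (5,3,5,3,1,4) (5,3,5,3,2,4) — 15.
Summing: 12 + 15 = 27.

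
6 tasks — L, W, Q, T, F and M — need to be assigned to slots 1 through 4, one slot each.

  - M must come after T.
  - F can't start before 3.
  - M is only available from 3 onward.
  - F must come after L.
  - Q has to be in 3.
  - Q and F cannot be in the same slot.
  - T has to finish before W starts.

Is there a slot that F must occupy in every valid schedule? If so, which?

4

F's window is 3–4.
Q is fixed at 3, and F can't share a slot with Q.
So F must be 4.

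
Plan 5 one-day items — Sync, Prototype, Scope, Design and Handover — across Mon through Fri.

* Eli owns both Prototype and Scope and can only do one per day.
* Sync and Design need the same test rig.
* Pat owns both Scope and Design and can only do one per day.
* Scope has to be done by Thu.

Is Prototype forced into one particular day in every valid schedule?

No

Prototype can be Mon (e.g. Handover -> Mon, Scope -> Tue, Sync -> Mon, Design -> Wed, Prototype -> Mon) or Tue (e.g. Handover=Mon, Design=Tue, Scope=Mon, Prototype=Tue, Sync=Mon).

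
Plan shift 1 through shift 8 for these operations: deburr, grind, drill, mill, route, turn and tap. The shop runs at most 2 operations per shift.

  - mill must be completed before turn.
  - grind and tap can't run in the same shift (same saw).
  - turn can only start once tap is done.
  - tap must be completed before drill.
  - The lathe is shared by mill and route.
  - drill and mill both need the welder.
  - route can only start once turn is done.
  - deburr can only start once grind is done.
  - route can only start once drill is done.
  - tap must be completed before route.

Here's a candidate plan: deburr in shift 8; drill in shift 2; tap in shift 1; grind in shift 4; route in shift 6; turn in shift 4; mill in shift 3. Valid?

Yes

route can only start once turn is done — holds.
grind and tap can't run in the same shift (same saw) — holds.
drill and mill both need the welder — holds.
The shop runs at most 2 operations per shift — holds.
The lathe is shared by mill and route — holds.
turn can only start once tap is done — holds.
tap must be completed before drill — holds.
mill must be completed before turn — holds.
route can only start once drill is done — holds.
tap must be completed before route — holds.
deburr can only start once grind is done — holds.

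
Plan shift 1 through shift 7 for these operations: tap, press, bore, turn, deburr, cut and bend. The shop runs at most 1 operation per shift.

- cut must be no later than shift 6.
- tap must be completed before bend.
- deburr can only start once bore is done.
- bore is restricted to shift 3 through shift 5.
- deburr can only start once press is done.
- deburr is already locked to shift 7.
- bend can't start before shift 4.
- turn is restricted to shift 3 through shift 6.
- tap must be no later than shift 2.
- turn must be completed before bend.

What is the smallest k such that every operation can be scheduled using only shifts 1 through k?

The precedence chain requires at least 2 distinct shifts.
With at most 1 per shift and 7 operations, at least 7 shifts are needed.
deburr can't be placed before shift 7, so the schedule must run through at least shift 7.
7 works (last occupied shift: shift 7): for example deburr in shift 7; bend in shift 5; press in shift 6; tap in shift 1; cut in shift 2; turn in shift 4; bore in shift 3.

7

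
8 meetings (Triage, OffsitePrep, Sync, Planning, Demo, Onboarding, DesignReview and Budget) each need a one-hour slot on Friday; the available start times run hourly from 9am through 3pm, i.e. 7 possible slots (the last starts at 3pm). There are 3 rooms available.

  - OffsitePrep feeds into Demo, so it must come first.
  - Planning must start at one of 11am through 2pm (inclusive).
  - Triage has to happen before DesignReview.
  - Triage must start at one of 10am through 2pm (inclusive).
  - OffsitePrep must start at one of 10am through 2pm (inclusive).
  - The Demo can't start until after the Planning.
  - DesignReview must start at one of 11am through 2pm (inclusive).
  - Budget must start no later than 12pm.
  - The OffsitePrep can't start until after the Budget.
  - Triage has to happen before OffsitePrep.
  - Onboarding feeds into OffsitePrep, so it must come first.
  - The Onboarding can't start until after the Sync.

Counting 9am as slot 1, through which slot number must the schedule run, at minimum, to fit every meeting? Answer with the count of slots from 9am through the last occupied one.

The precedence chain requires at least 4 distinct slots.
With at most 3 per slot and 8 meetings, at least 3 slots are needed.
4 works (last occupied slot: 12pm): for example Demo -> 12pm, Onboarding -> 10am, Planning -> 11am, OffsitePrep -> 11am, Sync -> 9am, Budget -> 9am, Triage -> 10am, DesignReview -> 11am.

4 slots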